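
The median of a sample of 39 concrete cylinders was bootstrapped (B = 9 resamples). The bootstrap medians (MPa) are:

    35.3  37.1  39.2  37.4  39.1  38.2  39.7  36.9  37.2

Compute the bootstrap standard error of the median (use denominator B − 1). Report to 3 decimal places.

Bootstrap SE is the standard deviation of the 9 replicate medians.
Mean of replicates: (35.3 + 37.1 + 39.2 + 37.4 + 39.1 + 38.2 + 39.7 + 36.9 + 37.2) / 9 = 340.1000 / 9 = 37.7889
Sum of squared deviations: (−2.4889)² + (−0.6889)² + (+1.4111)² + (−0.3889)² + (+1.3111)² + (+0.4111)² + (+1.9111)² + (−0.8889)² + (−0.5889)² = 15.4889
Variance = 15.4889 / 8 = 1.9361
SE* = √1.9361

SE* = 1.391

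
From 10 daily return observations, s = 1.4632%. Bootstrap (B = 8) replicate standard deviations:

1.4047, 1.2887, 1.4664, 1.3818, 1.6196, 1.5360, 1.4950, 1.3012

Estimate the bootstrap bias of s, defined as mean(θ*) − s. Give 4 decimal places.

bias = −0.0265

mean(θ*) = (1.4047 + 1.2887 + 1.4664 + 1.3818 + 1.6196 + 1.5360 + 1.4950 + 1.3012) / 8 = 1.43667
bias = 1.43667 − 1.4632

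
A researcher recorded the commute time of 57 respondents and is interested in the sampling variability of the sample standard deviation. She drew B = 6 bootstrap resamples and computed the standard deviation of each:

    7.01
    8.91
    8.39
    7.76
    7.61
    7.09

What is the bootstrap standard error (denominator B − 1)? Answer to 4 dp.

Bootstrap SE is the standard deviation of the 6 replicate standard deviations.
Mean of replicates: (7.01 + 8.91 + 8.39 + 7.76 + 7.61 + 7.09) / 6 = 46.77000 / 6 = 7.79500
Sum of squared deviations: (−0.78500)² + (+1.11500)² + (+0.59500)² + (−0.03500)² + (−0.18500)² + (−0.70500)² = 2.74595
Variance = 2.74595 / 5 = 0.54919
SE* = √0.54919

SE* = 0.7411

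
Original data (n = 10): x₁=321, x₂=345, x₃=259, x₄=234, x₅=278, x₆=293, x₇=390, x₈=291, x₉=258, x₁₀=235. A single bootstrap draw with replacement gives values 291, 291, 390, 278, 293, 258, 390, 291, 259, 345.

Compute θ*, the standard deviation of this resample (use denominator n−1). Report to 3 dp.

Mean = 308.6000; sum of squared deviations = 21706.4000
s² = 21706.4000 / 9 = 2411.8222
s = √2411.8222 = 49.110

θ* = 49.110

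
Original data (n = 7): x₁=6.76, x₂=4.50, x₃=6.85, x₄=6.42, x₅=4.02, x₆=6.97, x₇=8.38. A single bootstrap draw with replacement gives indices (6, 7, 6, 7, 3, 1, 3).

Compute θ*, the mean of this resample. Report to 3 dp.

θ* = 7.309

Resample values: 6.97, 8.38, 6.97, 8.38, 6.85, 6.76, 6.85.
Mean = (6.97 + 8.38 + 6.97 + 8.38 + 6.85 + 6.76 + 6.85) / 7 = 51.160 / 7 = 7.309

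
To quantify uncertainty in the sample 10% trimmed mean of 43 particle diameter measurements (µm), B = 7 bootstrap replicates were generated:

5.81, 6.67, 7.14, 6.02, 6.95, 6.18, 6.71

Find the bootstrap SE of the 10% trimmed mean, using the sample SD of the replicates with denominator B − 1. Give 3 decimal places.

SE* = 0.499

Bootstrap SE is the standard deviation of the 7 replicate 10% trimmed means.
Mean of replicates: (5.81 + 6.67 + 7.14 + 6.02 + 6.95 + 6.18 + 6.71) / 7 = 45.4800 / 7 = 6.4971
Sum of squared deviations: (−0.6871)² + (+0.1729)² + (+0.6429)² + (−0.4771)² + (+0.4529)² + (−0.3171)² + (+0.2129)² = 1.4939
Variance = 1.4939 / 6 = 0.2490
SE* = √0.2490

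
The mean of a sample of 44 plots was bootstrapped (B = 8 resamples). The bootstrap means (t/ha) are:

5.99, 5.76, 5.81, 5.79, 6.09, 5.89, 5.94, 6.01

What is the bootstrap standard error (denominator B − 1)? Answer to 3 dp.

Bootstrap SE is the standard deviation of the 8 replicate means.
Mean of replicates: (5.99 + 5.76 + 5.81 + 5.79 + 6.09 + 5.89 + 5.94 + 6.01) / 8 = 47.2800 / 8 = 5.9100
Sum of squared deviations: (+0.0800)² + (−0.1500)² + (−0.1000)² + (−0.1200)² + (+0.1800)² + (−0.0200)² + (+0.0300)² + (+0.1000)² = 0.0970
Variance = 0.0970 / 7 = 0.0139
SE* = √0.0139

SE* = 0.118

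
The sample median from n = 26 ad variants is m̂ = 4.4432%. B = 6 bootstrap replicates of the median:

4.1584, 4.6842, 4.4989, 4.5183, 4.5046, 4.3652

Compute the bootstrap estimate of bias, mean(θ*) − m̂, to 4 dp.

mean(θ*) = (4.1584 + 4.6842 + 4.4989 + 4.5183 + 4.5046 + 4.3652) / 6 = 4.45493
bias = 4.45493 − 4.4432

bias = +0.0117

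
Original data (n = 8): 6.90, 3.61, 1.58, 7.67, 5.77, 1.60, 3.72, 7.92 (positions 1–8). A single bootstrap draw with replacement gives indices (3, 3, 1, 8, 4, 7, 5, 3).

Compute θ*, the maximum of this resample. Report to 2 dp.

θ* = 7.92

Resample values: 1.58, 1.58, 6.90, 7.92, 7.67, 3.72, 5.77, 1.58.
Maximum = 7.92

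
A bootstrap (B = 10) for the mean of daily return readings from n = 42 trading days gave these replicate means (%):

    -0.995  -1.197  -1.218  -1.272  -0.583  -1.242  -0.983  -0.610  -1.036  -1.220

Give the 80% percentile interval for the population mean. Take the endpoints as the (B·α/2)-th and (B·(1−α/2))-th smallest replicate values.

Sorted replicates: -1.272, -1.242, -1.220, -1.218, -1.197, -1.036, -0.995, -0.983, -0.610, -0.583
α = 0.20; lower rank = 10 × 0.100 = 1; upper rank = 10 × 0.900 = 9.
The 1st smallest replicate is -1.272; the 9th is -0.610.

(-1.272, -0.610)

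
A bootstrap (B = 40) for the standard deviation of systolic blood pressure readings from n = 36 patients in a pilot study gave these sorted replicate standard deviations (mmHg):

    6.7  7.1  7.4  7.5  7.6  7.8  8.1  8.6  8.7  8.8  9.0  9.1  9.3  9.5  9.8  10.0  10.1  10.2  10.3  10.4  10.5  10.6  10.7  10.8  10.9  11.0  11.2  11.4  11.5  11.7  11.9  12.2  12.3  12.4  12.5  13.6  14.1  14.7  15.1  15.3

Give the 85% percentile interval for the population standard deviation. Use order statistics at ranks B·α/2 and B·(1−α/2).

(7.4, 14.1)

α = 0.15; lower rank = 40 × 0.075 = 3; upper rank = 40 × 0.925 = 37.
The 3rd smallest replicate is 7.4; the 37th is 14.1.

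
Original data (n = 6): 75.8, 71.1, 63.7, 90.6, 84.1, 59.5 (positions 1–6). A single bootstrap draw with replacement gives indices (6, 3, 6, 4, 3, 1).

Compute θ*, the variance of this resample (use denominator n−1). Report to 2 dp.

θ* = 149.85

Resample values: 59.5, 63.7, 59.5, 90.6, 63.7, 75.8.
Mean = 68.8000; sum of squared deviations = 749.2400
s² = 749.2400 / 5 = 149.8480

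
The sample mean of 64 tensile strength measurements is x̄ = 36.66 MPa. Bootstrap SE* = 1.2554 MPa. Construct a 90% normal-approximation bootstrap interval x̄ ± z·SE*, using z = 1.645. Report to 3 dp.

Margin = 1.645 × 1.2554 = 2.0651
Interval: 36.66 ± 2.0651

(34.595, 38.725)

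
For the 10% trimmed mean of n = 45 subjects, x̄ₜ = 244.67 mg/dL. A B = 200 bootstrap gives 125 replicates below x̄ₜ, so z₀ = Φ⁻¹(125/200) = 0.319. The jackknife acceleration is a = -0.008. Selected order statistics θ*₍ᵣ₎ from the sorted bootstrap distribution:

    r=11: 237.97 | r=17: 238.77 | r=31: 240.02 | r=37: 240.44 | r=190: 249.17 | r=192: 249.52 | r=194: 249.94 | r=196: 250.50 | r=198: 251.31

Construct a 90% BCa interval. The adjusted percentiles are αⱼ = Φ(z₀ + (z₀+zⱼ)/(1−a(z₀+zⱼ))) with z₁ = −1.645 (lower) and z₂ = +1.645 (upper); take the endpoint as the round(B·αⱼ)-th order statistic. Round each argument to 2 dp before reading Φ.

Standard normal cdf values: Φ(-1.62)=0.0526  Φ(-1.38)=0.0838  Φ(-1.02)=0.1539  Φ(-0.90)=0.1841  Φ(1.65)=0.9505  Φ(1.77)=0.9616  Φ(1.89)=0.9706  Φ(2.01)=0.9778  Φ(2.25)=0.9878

(240.02, 251.31)

Lower: z₀ + z₁ = 0.319 + (-1.645) = -1.326; 1 − a(z₀+z₁) = 1 − (-0.008)(-1.326) = 0.9894; argument = 0.319 + (-1.326)/0.9894 = -1.0212 → -1.02.
α₁ = Φ(-1.02) = 0.1539; rank = round(200 × 0.1539) = 31; θ*₍31₎ = 240.02.
Upper: z₀ + z₂ = 1.964; 1 − a(z₀+z₂) = 1.0157; argument = 2.2526 → 2.25; α₂ = 0.9878; rank = 198; θ*₍198₎ = 251.31.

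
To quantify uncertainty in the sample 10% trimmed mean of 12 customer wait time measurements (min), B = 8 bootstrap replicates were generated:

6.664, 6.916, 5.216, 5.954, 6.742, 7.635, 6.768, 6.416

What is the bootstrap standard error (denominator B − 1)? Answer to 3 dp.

Bootstrap SE is the standard deviation of the 8 replicate 10% trimmed means.
Mean of replicates: (6.664 + 6.916 + 5.216 + 5.954 + 6.742 + 7.635 + 6.768 + 6.416) / 8 = 52.3110 / 8 = 6.5389
Sum of squared deviations: (+0.1251)² + (+0.3771)² + (−1.3229)² + (−0.5849)² + (+0.2031)² + (+1.0961)² + (+0.2291)² + (−0.1229)² = 3.5603
Variance = 3.5603 / 7 = 0.5086
SE* = √0.5086

SE* = 0.713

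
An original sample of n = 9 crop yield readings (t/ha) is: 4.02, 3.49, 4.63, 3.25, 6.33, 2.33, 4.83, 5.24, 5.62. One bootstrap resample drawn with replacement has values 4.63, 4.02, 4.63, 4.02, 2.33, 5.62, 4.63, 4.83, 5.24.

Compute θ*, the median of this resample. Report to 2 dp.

Sorted: 2.33, 4.02, 4.02, 4.63, 4.63, 4.63, 4.83, 5.24, 5.62
Median = middle value = 4.63

θ* = 4.63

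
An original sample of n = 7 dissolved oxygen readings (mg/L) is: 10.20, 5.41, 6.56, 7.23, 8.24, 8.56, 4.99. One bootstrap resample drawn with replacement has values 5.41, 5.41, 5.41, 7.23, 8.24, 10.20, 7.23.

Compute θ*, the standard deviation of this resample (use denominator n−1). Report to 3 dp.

θ* = 1.801

Mean = 7.0186; sum of squared deviations = 19.4653
s² = 19.4653 / 6 = 3.2442
s = √3.2442 = 1.801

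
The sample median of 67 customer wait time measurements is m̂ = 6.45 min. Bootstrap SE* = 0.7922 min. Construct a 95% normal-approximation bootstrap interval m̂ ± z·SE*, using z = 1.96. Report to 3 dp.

Margin = 1.96 × 0.7922 = 1.5527
Interval: 6.45 ± 1.5527

(4.897, 8.003)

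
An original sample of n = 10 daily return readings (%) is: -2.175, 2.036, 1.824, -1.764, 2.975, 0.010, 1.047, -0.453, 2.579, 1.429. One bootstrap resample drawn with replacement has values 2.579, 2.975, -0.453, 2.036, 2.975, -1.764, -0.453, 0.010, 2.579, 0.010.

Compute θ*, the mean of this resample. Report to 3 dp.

θ* = 1.049

Mean = (2.579 + 2.975 + (-0.453) + 2.036 + 2.975 + (-1.764) + (-0.453) + 0.010 + 2.579 + 0.010) / 10 = 10.4940 / 10 = 1.049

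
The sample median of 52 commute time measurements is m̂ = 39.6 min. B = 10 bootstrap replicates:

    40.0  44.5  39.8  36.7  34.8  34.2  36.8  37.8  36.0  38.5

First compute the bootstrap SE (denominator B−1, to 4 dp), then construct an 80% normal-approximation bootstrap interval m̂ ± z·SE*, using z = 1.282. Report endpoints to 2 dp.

(35.74, 43.46)

Mean of replicates = 37.9100; sum of squared deviations = 81.5090; SE* = √(81.5090/9) = 3.0094
Margin = 1.282 × 3.0094 = 3.858
Interval: 39.6 ± 3.858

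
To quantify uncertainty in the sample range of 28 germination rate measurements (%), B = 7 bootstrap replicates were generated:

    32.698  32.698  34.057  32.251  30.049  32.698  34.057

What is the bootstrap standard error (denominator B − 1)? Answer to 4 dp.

Bootstrap SE is the standard deviation of the 7 replicate ranges.
Mean of replicates: (32.698 + 32.698 + 34.057 + 32.251 + 30.049 + 32.698 + 34.057) / 7 = 228.50800 / 7 = 32.64400
Sum of squared deviations: (+0.05400)² + (+0.05400)² + (+1.41300)² + (−0.39300)² + (−2.59500)² + (+0.05400)² + (+1.41300)² = 10.89036
Variance = 10.89036 / 6 = 1.81506
SE* = √1.81506

SE* = 1.3472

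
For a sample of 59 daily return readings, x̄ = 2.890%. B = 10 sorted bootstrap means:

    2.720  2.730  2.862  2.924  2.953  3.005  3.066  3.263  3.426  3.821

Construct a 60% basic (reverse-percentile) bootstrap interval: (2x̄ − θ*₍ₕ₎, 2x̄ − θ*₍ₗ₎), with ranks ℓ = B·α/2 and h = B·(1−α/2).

(2.517, 3.050)

Percentile endpoints at ranks 2 and 8: θ*₍2₎ = 2.730, θ*₍8₎ = 3.263.
Basic interval reflects these around x̄:
  lower = 2 × 2.890 − 3.263 = 2.517
  upper = 2 × 2.890 − 2.730 = 3.050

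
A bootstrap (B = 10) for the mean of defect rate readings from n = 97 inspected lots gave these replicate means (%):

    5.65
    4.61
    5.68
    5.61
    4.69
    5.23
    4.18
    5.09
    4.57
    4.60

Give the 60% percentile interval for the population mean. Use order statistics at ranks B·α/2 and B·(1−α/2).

(4.57, 5.61)

Sorted replicates: 4.18, 4.57, 4.60, 4.61, 4.69, 5.09, 5.23, 5.61, 5.65, 5.68
α = 0.40; lower rank = 10 × 0.200 = 2; upper rank = 10 × 0.800 = 8.
The 2nd smallest replicate is 4.57; the 8th is 5.61.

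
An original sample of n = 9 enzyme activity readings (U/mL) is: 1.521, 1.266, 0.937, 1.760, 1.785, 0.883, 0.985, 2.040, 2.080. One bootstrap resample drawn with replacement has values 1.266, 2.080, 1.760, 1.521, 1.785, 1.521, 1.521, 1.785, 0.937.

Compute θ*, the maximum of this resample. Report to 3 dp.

Maximum = 2.080

θ* = 2.080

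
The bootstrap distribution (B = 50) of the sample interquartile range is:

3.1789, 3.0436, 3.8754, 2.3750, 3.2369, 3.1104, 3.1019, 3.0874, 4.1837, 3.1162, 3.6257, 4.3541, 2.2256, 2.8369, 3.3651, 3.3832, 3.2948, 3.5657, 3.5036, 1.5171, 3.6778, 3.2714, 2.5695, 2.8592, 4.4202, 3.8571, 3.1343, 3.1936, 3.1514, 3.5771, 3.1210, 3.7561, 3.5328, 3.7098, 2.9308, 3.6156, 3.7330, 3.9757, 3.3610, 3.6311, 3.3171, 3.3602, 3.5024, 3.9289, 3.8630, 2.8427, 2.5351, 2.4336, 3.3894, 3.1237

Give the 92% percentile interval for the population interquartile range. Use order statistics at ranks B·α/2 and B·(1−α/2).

Sorted replicates: 1.5171, 2.2256, 2.3750, 2.4336, 2.5351, 2.5695, 2.8369, 2.8427, 2.8592, 2.9308, 3.0436, 3.0874, 3.1019, 3.1104, 3.1162, 3.1210, 3.1237, 3.1343, 3.1514, 3.1789, 3.1936, 3.2369, 3.2714, 3.2948, 3.3171, 3.3602, 3.3610, 3.3651, 3.3832, 3.3894, 3.5024, 3.5036, 3.5328, 3.5657, 3.5771, 3.6156, 3.6257, 3.6311, 3.6778, 3.7098, 3.7330, 3.7561, 3.8571, 3.8630, 3.8754, 3.9289, 3.9757, 4.1837, 4.3541, 4.4202
α = 0.08; lower rank = 50 × 0.040 = 2; upper rank = 50 × 0.960 = 48.
The 2nd smallest replicate is 2.2256; the 48th is 4.1837.

(2.2256, 4.1837)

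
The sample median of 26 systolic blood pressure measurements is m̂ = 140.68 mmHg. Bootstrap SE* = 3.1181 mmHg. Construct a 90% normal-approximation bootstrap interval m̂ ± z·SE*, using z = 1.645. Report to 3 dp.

(135.551, 145.809)

Margin = 1.645 × 3.1181 = 5.1293
Interval: 140.68 ± 5.1293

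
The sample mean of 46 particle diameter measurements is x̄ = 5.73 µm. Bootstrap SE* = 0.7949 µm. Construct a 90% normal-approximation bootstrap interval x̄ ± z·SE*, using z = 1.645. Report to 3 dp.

Margin = 1.645 × 0.7949 = 1.3076
Interval: 5.73 ± 1.3076

(4.422, 7.038)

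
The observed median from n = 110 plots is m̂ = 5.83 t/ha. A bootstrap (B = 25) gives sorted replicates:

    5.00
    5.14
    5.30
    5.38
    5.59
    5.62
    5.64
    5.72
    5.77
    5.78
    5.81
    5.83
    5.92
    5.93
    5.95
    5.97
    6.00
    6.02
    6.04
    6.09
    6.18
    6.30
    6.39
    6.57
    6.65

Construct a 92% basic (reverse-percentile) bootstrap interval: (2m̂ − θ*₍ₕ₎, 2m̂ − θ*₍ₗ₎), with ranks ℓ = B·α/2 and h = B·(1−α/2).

Percentile endpoints at ranks 1 and 24: θ*₍1₎ = 5.00, θ*₍24₎ = 6.57.
Basic interval reflects these around m̂:
  lower = 2 × 5.83 − 6.57 = 5.09
  upper = 2 × 5.83 − 5.00 = 6.66

(5.09, 6.66)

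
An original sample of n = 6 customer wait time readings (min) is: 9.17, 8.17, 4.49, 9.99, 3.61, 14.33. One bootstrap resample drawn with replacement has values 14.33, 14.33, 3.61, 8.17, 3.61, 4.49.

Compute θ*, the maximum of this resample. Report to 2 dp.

θ* = 14.33

Maximum = 14.33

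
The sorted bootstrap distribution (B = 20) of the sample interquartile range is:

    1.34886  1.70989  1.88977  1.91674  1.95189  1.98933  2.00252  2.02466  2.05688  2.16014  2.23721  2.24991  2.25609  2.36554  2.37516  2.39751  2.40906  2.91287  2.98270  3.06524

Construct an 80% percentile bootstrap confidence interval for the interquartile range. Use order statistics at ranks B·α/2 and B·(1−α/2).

α = 0.20; lower rank = 20 × 0.100 = 2; upper rank = 20 × 0.900 = 18.
The 2nd smallest replicate is 1.70989; the 18th is 2.91287.

(1.70989, 2.91287)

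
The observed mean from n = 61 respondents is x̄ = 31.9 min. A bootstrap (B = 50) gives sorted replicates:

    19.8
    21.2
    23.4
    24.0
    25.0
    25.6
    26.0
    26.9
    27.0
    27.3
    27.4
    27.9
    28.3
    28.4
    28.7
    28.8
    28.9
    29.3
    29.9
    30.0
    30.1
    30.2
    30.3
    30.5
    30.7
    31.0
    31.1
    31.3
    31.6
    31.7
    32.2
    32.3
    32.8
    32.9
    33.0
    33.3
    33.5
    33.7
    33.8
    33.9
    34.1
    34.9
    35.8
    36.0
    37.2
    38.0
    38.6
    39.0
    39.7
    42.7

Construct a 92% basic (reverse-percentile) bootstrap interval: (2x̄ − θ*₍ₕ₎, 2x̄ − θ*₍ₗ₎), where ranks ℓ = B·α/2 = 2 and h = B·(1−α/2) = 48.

(24.8, 42.6)

Percentile endpoints at ranks 2 and 48: θ*₍2₎ = 21.2, θ*₍48₎ = 39.0.
Basic interval reflects these around x̄:
  lower = 2 × 31.9 − 39.0 = 24.8
  upper = 2 × 31.9 − 21.2 = 42.6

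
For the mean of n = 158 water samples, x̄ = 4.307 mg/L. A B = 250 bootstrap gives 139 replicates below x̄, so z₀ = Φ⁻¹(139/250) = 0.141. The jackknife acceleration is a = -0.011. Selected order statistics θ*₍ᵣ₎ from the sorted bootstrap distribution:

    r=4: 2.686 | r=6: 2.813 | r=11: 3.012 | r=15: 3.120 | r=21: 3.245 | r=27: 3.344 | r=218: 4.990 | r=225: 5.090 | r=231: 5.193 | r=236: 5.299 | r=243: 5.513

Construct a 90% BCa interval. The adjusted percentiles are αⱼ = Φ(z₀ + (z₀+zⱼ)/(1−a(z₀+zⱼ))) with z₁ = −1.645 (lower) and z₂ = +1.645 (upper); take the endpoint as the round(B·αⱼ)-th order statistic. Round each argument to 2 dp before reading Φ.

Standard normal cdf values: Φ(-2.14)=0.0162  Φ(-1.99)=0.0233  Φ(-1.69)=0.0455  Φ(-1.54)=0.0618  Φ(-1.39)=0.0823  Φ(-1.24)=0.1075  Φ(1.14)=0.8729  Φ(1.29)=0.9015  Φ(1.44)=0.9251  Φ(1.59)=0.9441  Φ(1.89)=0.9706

Lower: z₀ + z₁ = 0.141 + (-1.645) = -1.504; 1 − a(z₀+z₁) = 1 − (-0.011)(-1.504) = 0.9835; argument = 0.141 + (-1.504)/0.9835 = -1.3883 → -1.39.
α₁ = Φ(-1.39) = 0.0823; rank = round(250 × 0.0823) = 21; θ*₍21₎ = 3.245.
Upper: z₀ + z₂ = 1.786; 1 − a(z₀+z₂) = 1.0196; argument = 1.8926 → 1.89; α₂ = 0.9706; rank = 243; θ*₍243₎ = 5.513.

(3.245, 5.513)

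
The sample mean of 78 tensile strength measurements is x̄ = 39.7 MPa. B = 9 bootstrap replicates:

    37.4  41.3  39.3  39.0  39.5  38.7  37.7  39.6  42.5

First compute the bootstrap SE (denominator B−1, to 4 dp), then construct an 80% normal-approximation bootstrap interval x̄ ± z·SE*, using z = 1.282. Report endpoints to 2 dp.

(37.63, 41.77)

Mean of replicates = 39.4444; sum of squared deviations = 20.8022; SE* = √(20.8022/8) = 1.6125
Margin = 1.282 × 1.6125 = 2.067
Interval: 39.7 ± 2.067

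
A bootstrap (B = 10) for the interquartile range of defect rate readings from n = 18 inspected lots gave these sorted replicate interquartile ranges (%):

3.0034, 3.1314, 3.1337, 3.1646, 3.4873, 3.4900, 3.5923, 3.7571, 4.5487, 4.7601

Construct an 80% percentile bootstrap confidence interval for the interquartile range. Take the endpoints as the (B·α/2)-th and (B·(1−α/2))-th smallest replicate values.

(3.0034, 4.5487)

α = 0.20; lower rank = 10 × 0.100 = 1; upper rank = 10 × 0.900 = 9.
The 1st smallest replicate is 3.0034; the 9th is 4.5487.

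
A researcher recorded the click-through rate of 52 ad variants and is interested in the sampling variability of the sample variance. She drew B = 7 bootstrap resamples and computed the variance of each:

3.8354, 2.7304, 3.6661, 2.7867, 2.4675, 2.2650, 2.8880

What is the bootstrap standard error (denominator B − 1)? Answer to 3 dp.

SE* = 0.588

Bootstrap SE is the standard deviation of the 7 replicate variances.
Mean of replicates: (3.8354 + 2.7304 + 3.6661 + 2.7867 + 2.4675 + 2.2650 + 2.8880) / 7 = 20.63910 / 7 = 2.94844
Sum of squared deviations: (+0.88696)² + (−0.21804)² + (+0.71766)² + (−0.16174)² + (−0.48094)² + (−0.68344)² + (−0.06044)² = 2.07748
Variance = 2.07748 / 6 = 0.34625
SE* = √0.34625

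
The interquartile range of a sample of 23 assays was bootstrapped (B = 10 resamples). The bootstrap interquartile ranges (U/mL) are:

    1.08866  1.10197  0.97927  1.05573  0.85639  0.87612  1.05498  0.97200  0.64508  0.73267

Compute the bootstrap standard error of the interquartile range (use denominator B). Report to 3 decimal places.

SE* = 0.148

Bootstrap SE is the standard deviation of the 10 replicate interquartile ranges.
Mean of replicates: (1.08866 + 1.10197 + 0.97927 + 1.05573 + 0.85639 + 0.87612 + 1.05498 + 0.97200 + 0.64508 + 0.73267) / 10 = 9.362870 / 10 = 0.936287
Sum of squared deviations: (+0.152373)² + (+0.165683)² + (+0.042983)² + (+0.119443)² + (−0.079897)² + (−0.060167)² + (+0.118693)² + (+0.035713)² + (−0.291207)² + (−0.203617)² = 0.218411
Variance = 0.218411 / 10 = 0.021841
SE* = √0.021841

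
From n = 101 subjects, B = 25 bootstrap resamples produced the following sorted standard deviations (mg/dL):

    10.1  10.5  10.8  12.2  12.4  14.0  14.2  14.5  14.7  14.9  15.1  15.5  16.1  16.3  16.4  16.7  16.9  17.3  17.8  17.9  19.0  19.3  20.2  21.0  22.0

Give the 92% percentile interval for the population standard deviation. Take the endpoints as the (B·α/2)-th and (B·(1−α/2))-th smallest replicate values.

α = 0.08; lower rank = 25 × 0.040 = 1; upper rank = 25 × 0.960 = 24.
The 1st smallest replicate is 10.1; the 24th is 21.0.

(10.1, 21.0)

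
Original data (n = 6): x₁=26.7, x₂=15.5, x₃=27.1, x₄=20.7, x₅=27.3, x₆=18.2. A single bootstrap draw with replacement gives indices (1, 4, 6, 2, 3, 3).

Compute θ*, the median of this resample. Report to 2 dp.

θ* = 23.70

Resample values: 26.7, 20.7, 18.2, 15.5, 27.1, 27.1.
Sorted: 15.5, 18.2, 20.7, 26.7, 27.1, 27.1
Median = average of the two middle values = 23.70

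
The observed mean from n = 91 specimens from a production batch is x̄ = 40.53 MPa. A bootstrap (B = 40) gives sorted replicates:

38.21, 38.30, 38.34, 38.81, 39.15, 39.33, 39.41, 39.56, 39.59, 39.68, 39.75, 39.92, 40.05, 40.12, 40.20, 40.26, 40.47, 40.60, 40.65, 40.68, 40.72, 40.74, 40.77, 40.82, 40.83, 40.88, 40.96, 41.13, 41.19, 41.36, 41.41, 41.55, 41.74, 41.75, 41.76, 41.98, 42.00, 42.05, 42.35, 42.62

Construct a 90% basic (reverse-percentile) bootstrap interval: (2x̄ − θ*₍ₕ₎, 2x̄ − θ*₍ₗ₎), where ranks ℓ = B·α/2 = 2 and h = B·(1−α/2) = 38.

(39.01, 42.76)

Percentile endpoints at ranks 2 and 38: θ*₍2₎ = 38.30, θ*₍38₎ = 42.05.
Basic interval reflects these around x̄:
  lower = 2 × 40.53 − 42.05 = 39.01
  upper = 2 × 40.53 − 38.30 = 42.76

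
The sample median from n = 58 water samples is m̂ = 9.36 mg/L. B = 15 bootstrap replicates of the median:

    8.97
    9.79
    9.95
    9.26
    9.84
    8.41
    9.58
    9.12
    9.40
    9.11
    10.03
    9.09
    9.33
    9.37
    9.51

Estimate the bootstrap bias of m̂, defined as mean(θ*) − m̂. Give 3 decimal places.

bias = +0.024

mean(θ*) = (8.97 + 9.79 + 9.95 + 9.26 + 9.84 + 8.41 + 9.58 + 9.12 + 9.40 + 9.11 + 10.03 + 9.09 + 9.33 + 9.37 + 9.51) / 15 = 9.3840
bias = 9.3840 − 9.36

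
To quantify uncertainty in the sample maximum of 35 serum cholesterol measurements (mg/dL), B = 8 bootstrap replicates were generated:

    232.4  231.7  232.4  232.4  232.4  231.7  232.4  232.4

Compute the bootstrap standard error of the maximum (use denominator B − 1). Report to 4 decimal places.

SE* = 0.3240

Bootstrap SE is the standard deviation of the 8 replicate maximums.
Mean of replicates: (232.4 + 231.7 + 232.4 + 232.4 + 232.4 + 231.7 + 232.4 + 232.4) / 8 = 1857.80000 / 8 = 232.22500
Sum of squared deviations: (+0.17500)² + (−0.52500)² + (+0.17500)² + (+0.17500)² + (+0.17500)² + (−0.52500)² + (+0.17500)² + (+0.17500)² = 0.73500
Variance = 0.73500 / 7 = 0.10500
SE* = √0.10500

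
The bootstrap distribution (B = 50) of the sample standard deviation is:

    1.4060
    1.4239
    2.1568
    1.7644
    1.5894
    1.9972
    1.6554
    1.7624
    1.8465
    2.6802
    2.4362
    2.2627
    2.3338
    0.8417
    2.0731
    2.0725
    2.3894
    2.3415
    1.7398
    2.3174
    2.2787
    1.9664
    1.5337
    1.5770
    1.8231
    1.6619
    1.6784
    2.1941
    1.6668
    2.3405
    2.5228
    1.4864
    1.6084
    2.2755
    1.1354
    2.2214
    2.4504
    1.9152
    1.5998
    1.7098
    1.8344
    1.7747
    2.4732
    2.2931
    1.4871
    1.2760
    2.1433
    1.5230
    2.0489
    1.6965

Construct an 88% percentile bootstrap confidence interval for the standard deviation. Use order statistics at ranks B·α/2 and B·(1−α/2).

Sorted replicates: 0.8417, 1.1354, 1.2760, 1.4060, 1.4239, 1.4864, 1.4871, 1.5230, 1.5337, 1.5770, 1.5894, 1.5998, 1.6084, 1.6554, 1.6619, 1.6668, 1.6784, 1.6965, 1.7098, 1.7398, 1.7624, 1.7644, 1.7747, 1.8231, 1.8344, 1.8465, 1.9152, 1.9664, 1.9972, 2.0489, 2.0725, 2.0731, 2.1433, 2.1568, 2.1941, 2.2214, 2.2627, 2.2755, 2.2787, 2.2931, 2.3174, 2.3338, 2.3405, 2.3415, 2.3894, 2.4362, 2.4504, 2.4732, 2.5228, 2.6802
α = 0.12; lower rank = 50 × 0.060 = 3; upper rank = 50 × 0.940 = 47.
The 3rd smallest replicate is 1.2760; the 47th is 2.4504.

(1.2760, 2.4504)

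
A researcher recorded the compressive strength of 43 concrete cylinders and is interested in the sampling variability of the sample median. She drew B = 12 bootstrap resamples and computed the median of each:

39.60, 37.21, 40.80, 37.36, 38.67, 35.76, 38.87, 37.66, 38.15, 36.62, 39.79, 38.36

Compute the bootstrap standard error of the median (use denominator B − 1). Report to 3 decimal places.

Bootstrap SE is the standard deviation of the 12 replicate medians.
Mean of replicates: (39.60 + 37.21 + 40.80 + 37.36 + 38.67 + 35.76 + 38.87 + 37.66 + 38.15 + 36.62 + 39.79 + 38.36) / 12 = 458.8500 / 12 = 38.2375
Sum of squared deviations: (+1.3625)² + (−1.0275)² + (+2.5625)² + (−0.8775)² + (+0.4325)² + (−2.4775)² + (+0.6325)² + (−0.5775)² + (−0.0875)² + (−1.6175)² + (+1.5525)² + (+0.1225)² = 22.3564
Variance = 22.3564 / 11 = 2.0324
SE* = √2.0324

SE* = 1.426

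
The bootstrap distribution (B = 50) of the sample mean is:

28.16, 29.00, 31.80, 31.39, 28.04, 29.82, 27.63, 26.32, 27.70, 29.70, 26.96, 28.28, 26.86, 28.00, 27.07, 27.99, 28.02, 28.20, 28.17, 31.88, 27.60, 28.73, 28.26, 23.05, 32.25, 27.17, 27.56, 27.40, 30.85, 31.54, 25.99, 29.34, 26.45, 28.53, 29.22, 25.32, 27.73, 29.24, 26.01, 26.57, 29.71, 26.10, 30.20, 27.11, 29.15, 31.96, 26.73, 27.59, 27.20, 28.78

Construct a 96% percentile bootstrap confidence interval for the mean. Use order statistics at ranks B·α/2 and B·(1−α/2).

(23.05, 31.96)

Sorted replicates: 23.05, 25.32, 25.99, 26.01, 26.10, 26.32, 26.45, 26.57, 26.73, 26.86, 26.96, 27.07, 27.11, 27.17, 27.20, 27.40, 27.56, 27.59, 27.60, 27.63, 27.70, 27.73, 27.99, 28.00, 28.02, 28.04, 28.16, 28.17, 28.20, 28.26, 28.28, 28.53, 28.73, 28.78, 29.00, 29.15, 29.22, 29.24, 29.34, 29.70, 29.71, 29.82, 30.20, 30.85, 31.39, 31.54, 31.80, 31.88, 31.96, 32.25
α = 0.04; lower rank = 50 × 0.020 = 1; upper rank = 50 × 0.980 = 49.
The 1st smallest replicate is 23.05; the 49th is 31.96.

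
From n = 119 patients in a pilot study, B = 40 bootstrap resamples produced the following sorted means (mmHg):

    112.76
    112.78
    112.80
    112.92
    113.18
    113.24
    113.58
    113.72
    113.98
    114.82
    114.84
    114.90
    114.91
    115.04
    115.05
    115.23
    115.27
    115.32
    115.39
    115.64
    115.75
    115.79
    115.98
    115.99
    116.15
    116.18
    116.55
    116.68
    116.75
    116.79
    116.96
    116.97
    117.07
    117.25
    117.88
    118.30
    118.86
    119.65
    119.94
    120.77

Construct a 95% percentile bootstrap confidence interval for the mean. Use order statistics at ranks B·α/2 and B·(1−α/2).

α = 0.05; lower rank = 40 × 0.025 = 1; upper rank = 40 × 0.975 = 39.
The 1st smallest replicate is 112.76; the 39th is 119.94.

(112.76, 119.94)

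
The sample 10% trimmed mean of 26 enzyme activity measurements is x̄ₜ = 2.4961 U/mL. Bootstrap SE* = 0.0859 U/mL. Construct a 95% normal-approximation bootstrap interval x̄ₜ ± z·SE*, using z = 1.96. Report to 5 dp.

Margin = 1.96 × 0.0859 = 0.168364
Interval: 2.4961 ± 0.168364

(2.32774, 2.66446)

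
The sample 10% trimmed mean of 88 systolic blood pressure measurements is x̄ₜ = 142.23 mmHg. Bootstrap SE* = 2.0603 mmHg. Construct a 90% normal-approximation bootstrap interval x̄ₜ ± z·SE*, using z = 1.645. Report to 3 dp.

Margin = 1.645 × 2.0603 = 3.3892
Interval: 142.23 ± 3.3892

(138.841, 145.619)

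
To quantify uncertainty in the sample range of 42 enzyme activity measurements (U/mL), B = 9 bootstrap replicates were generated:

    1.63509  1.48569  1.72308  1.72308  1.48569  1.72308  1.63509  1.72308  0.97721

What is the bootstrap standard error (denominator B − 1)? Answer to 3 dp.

Bootstrap SE is the standard deviation of the 9 replicate ranges.
Mean of replicates: (1.63509 + 1.48569 + 1.72308 + 1.72308 + 1.48569 + 1.72308 + 1.63509 + 1.72308 + 0.97721) / 9 = 14.111090 / 9 = 1.567899
Sum of squared deviations: (+0.067191)² + (−0.082209)² + (+0.155181)² + (+0.155181)² + (−0.082209)² + (+0.155181)² + (+0.067191)² + (+0.155181)² + (−0.590689)² = 0.467784
Variance = 0.467784 / 8 = 0.058473
SE* = √0.058473

SE* = 0.242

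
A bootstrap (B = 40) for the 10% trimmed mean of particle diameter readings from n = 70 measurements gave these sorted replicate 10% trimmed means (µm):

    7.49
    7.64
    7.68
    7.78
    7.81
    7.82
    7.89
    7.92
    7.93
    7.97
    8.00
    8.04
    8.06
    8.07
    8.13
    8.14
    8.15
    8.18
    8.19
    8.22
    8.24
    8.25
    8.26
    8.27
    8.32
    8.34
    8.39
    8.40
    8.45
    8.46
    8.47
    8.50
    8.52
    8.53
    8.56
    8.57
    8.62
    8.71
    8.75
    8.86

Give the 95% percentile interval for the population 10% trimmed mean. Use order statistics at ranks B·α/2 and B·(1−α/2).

α = 0.05; lower rank = 40 × 0.025 = 1; upper rank = 40 × 0.975 = 39.
The 1st smallest replicate is 7.49; the 39th is 8.75.

(7.49, 8.75)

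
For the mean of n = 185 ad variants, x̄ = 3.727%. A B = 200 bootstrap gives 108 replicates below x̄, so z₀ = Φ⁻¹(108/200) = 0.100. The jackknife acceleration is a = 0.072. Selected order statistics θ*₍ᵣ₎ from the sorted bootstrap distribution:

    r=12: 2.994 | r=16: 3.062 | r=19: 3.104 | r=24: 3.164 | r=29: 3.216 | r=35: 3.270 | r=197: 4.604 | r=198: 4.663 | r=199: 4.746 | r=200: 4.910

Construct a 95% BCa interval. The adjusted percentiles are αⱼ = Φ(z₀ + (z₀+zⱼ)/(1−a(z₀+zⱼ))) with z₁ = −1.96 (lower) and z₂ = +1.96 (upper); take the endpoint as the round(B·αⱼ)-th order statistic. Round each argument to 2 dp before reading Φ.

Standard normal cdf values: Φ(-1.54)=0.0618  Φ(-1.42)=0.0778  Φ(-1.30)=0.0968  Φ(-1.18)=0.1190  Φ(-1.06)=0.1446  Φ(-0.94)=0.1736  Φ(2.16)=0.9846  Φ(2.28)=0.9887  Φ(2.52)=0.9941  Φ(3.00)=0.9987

(2.994, 4.746)

Lower: z₀ + z₁ = 0.100 + (-1.960) = -1.860; 1 − a(z₀+z₁) = 1 − (0.072)(-1.860) = 1.1339; argument = 0.100 + (-1.860)/1.1339 = -1.5403 → -1.54.
α₁ = Φ(-1.54) = 0.0618; rank = round(200 × 0.0618) = 12; θ*₍12₎ = 2.994.
Upper: z₀ + z₂ = 2.060; 1 − a(z₀+z₂) = 0.8517; argument = 2.5187 → 2.52; α₂ = 0.9941; rank = 199; θ*₍199₎ = 4.746.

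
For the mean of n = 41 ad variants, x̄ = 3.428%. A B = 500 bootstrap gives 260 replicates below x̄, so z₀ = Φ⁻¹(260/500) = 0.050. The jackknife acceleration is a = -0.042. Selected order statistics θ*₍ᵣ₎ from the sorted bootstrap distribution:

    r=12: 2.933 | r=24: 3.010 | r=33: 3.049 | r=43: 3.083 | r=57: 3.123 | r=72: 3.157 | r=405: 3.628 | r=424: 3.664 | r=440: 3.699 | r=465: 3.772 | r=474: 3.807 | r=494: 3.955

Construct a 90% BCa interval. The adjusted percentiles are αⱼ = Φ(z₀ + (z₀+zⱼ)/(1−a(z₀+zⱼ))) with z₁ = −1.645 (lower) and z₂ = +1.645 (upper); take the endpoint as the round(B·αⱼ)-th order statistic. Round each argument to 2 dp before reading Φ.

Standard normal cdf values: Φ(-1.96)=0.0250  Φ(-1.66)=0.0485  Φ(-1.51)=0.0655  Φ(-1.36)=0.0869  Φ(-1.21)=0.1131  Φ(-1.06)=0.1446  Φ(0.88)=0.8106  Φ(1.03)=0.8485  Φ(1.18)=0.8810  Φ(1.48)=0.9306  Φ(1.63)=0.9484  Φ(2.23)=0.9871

Lower: z₀ + z₁ = 0.050 + (-1.645) = -1.595; 1 − a(z₀+z₁) = 1 − (-0.042)(-1.595) = 0.9330; argument = 0.050 + (-1.595)/0.9330 = -1.6595 → -1.66.
α₁ = Φ(-1.66) = 0.0485; rank = round(500 × 0.0485) = 24; θ*₍24₎ = 3.010.
Upper: z₀ + z₂ = 1.695; 1 − a(z₀+z₂) = 1.0712; argument = 1.6324 → 1.63; α₂ = 0.9484; rank = 474; θ*₍474₎ = 3.807.

(3.010, 3.807)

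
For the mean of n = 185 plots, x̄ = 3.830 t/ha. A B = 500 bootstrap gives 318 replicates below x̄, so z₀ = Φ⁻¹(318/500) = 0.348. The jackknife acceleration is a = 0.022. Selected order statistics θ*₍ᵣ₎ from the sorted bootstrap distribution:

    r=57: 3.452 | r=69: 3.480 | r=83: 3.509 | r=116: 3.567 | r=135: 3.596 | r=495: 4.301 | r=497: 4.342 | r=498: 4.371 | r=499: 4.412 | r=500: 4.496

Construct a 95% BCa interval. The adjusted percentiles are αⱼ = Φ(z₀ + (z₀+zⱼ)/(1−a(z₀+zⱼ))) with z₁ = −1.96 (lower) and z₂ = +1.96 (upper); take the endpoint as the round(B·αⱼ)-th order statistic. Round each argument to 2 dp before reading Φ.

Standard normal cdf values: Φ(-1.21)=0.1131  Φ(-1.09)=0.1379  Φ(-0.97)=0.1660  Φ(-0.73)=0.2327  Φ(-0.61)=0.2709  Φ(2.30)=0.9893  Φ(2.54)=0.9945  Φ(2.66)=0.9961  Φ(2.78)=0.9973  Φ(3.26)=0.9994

(3.452, 4.412)

Lower: z₀ + z₁ = 0.348 + (-1.960) = -1.612; 1 − a(z₀+z₁) = 1 − (0.022)(-1.612) = 1.0355; argument = 0.348 + (-1.612)/1.0355 = -1.2088 → -1.21.
α₁ = Φ(-1.21) = 0.1131; rank = round(500 × 0.1131) = 57; θ*₍57₎ = 3.452.
Upper: z₀ + z₂ = 2.308; 1 − a(z₀+z₂) = 0.9492; argument = 2.7795 → 2.78; α₂ = 0.9973; rank = 499; θ*₍499₎ = 4.412.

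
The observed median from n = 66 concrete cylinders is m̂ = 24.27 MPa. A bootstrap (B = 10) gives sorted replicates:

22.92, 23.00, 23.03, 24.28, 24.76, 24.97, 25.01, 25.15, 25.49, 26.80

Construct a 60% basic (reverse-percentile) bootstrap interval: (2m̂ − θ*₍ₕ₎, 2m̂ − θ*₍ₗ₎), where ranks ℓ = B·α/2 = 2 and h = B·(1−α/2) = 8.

Percentile endpoints at ranks 2 and 8: θ*₍2₎ = 23.00, θ*₍8₎ = 25.15.
Basic interval reflects these around m̂:
  lower = 2 × 24.27 − 25.15 = 23.39
  upper = 2 × 24.27 − 23.00 = 25.54

(23.39, 25.54)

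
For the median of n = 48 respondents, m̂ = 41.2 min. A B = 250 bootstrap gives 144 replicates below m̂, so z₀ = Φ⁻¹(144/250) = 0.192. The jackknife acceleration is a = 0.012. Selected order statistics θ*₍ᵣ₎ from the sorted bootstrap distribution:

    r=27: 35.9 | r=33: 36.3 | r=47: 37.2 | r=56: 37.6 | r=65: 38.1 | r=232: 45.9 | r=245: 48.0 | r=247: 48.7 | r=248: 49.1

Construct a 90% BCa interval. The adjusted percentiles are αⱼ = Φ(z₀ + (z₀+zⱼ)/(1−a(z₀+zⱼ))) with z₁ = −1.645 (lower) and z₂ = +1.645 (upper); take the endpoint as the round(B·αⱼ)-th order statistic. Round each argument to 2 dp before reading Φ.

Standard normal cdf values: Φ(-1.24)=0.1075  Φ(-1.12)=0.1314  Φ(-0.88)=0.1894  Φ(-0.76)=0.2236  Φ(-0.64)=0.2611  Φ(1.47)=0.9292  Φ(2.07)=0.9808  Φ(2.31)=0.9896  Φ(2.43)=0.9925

(35.9, 48.0)

Lower: z₀ + z₁ = 0.192 + (-1.645) = -1.453; 1 − a(z₀+z₁) = 1 − (0.012)(-1.453) = 1.0174; argument = 0.192 + (-1.453)/1.0174 = -1.2361 → -1.24.
α₁ = Φ(-1.24) = 0.1075; rank = round(250 × 0.1075) = 27; θ*₍27₎ = 35.9.
Upper: z₀ + z₂ = 1.837; 1 − a(z₀+z₂) = 0.9780; argument = 2.0704 → 2.07; α₂ = 0.9808; rank = 245; θ*₍245₎ = 48.0.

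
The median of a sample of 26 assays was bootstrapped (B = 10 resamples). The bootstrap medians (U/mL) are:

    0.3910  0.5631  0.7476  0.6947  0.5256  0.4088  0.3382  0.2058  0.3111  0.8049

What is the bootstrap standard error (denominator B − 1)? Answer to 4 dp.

Bootstrap SE is the standard deviation of the 10 replicate medians.
Mean of replicates: (0.3910 + 0.5631 + 0.7476 + 0.6947 + 0.5256 + 0.4088 + 0.3382 + 0.2058 + 0.3111 + 0.8049) / 10 = 4.99080 / 10 = 0.49908
Sum of squared deviations: (−0.10808)² + (+0.06402)² + (+0.24852)² + (+0.19562)² + (+0.02652)² + (−0.09028)² + (−0.16088)² + (−0.29328)² + (−0.18798)² + (+0.30582)² = 0.36542
Variance = 0.36542 / 9 = 0.04060
SE* = √0.04060

SE* = 0.2015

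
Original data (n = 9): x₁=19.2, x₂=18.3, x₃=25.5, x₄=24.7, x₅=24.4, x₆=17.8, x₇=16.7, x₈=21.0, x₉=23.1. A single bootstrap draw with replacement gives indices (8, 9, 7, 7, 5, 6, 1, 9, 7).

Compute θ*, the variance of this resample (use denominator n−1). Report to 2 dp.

θ* = 9.69

Resample values: 21.0, 23.1, 16.7, 16.7, 24.4, 17.8, 19.2, 23.1, 16.7.
Mean = 19.8556; sum of squared deviations = 77.5422
s² = 77.5422 / 8 = 9.6928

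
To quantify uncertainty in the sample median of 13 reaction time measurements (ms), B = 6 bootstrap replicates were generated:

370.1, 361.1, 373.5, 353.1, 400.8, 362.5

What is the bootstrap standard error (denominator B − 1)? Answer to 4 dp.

Bootstrap SE is the standard deviation of the 6 replicate medians.
Mean of replicates: (370.1 + 361.1 + 373.5 + 353.1 + 400.8 + 362.5) / 6 = 2221.10000 / 6 = 370.18333
Sum of squared deviations: (−0.08333)² + (−9.08333)² + (+3.31667)² + (−17.08333)² + (+30.61667)² + (−7.68333)² = 1381.76833
Variance = 1381.76833 / 5 = 276.35367
SE* = √276.35367

SE* = 16.6239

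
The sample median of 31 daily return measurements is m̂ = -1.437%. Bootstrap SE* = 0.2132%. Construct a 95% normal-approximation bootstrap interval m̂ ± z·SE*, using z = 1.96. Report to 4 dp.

(-1.8549, -1.0191)

Margin = 1.96 × 0.2132 = 0.41787
Interval: -1.437 ± 0.41787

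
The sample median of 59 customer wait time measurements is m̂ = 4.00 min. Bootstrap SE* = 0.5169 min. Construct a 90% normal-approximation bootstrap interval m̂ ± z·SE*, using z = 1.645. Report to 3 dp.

(3.150, 4.850)

Margin = 1.645 × 0.5169 = 0.8503
Interval: 4.00 ± 0.8503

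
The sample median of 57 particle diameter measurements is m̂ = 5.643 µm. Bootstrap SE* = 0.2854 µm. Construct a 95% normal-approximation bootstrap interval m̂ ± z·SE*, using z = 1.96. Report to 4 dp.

Margin = 1.96 × 0.2854 = 0.55938
Interval: 5.643 ± 0.55938

(5.0836, 6.2024)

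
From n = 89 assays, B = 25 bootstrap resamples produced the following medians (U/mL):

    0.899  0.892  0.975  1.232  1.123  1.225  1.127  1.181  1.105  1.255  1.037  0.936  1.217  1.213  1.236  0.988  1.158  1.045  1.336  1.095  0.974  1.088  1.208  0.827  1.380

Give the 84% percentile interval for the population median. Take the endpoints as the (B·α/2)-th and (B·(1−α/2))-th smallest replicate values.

Sorted replicates: 0.827, 0.892, 0.899, 0.936, 0.974, 0.975, 0.988, 1.037, 1.045, 1.088, 1.095, 1.105, 1.123, 1.127, 1.158, 1.181, 1.208, 1.213, 1.217, 1.225, 1.232, 1.236, 1.255, 1.336, 1.380
α = 0.16; lower rank = 25 × 0.080 = 2; upper rank = 25 × 0.920 = 23.
The 2nd smallest replicate is 0.892; the 23rd is 1.255.

(0.892, 1.255)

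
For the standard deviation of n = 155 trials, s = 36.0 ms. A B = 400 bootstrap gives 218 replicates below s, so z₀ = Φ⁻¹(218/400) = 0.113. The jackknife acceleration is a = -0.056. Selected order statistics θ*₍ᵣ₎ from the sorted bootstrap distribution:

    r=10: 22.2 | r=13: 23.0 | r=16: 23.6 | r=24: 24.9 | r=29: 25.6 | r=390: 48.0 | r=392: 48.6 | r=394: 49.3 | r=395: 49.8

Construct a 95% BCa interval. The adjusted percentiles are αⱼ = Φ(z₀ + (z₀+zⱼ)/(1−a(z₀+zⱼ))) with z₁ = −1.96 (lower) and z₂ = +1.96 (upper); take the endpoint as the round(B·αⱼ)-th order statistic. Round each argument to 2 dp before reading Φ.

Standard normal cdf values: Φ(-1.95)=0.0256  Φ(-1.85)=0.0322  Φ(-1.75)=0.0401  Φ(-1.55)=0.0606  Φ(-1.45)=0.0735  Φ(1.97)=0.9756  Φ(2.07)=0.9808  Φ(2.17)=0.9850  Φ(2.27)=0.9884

(22.2, 48.0)

Lower: z₀ + z₁ = 0.113 + (-1.960) = -1.847; 1 − a(z₀+z₁) = 1 − (-0.056)(-1.847) = 0.8966; argument = 0.113 + (-1.847)/0.8966 = -1.9471 → -1.95.
α₁ = Φ(-1.95) = 0.0256; rank = round(400 × 0.0256) = 10; θ*₍10₎ = 22.2.
Upper: z₀ + z₂ = 2.073; 1 − a(z₀+z₂) = 1.1161; argument = 1.9704 → 1.97; α₂ = 0.9756; rank = 390; θ*₍390₎ = 48.0.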